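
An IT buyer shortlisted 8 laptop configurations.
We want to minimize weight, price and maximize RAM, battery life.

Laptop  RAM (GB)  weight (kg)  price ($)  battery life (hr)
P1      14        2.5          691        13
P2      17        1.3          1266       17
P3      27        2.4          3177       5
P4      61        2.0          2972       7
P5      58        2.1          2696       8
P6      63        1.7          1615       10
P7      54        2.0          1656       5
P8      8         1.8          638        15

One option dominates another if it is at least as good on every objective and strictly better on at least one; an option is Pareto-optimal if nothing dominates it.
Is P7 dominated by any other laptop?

Yes

P6 vs P7: RAM 63≥54, weight 1.7≤2.0, price 1615≤1656, battery life 10≥5 — P6 is at least as good on every objective and strictly better on at least one, so P6 dominates P7.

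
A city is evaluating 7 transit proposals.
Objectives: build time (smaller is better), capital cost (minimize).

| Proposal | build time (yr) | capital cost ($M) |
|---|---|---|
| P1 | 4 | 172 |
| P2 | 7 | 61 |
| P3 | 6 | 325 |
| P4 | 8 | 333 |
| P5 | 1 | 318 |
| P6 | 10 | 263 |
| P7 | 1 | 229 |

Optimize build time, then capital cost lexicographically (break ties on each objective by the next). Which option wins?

First minimize build time: best is 1, kept {P5, P7}.
Then minimize capital cost: best is 229, kept {P7}.

P7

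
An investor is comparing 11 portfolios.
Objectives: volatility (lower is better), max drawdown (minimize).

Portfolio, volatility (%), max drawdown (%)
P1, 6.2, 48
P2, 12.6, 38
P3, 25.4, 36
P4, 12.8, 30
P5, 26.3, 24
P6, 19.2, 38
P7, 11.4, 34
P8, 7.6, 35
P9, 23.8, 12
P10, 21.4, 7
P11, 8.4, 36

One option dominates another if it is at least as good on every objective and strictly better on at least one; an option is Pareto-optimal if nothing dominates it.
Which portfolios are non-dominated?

P1, P4, P7, P8, P10

P1: not dominated (best volatility).
P2: dominated by P7 (volatility 11.4≤12.6, max drawdown 34≤38).
P3: dominated by P4 (volatility 12.8≤25.4, max drawdown 30≤36).
P4: not dominated.
P5: dominated by P9 (volatility 23.8≤26.3, max drawdown 12≤24).
P6: dominated by P2 (volatility 12.6≤19.2, max drawdown 38≤38).
P7: not dominated.
P8: not dominated.
P9: dominated by P10 (volatility 21.4≤23.8, max drawdown 7≤12).
P10: not dominated (best max drawdown).
P11: dominated by P8 (volatility 7.6≤8.4, max drawdown 35≤36).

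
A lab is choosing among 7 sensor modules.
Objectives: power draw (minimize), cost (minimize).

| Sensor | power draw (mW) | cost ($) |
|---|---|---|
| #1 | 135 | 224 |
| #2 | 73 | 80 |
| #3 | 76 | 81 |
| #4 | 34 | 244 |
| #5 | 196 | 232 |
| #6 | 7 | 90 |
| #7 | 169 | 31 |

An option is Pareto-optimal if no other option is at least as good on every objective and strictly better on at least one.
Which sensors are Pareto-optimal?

#2, #6, #7

#1: dominated by #2 (power draw 73≤135, cost 80≤224).
#2: not dominated.
#3: dominated by #2 (power draw 73≤76, cost 80≤81).
#4: dominated by #6 (power draw 7≤34, cost 90≤244).
#5: dominated by #1 (power draw 135≤196, cost 224≤232).
#6: not dominated (best power draw).
#7: not dominated (best cost).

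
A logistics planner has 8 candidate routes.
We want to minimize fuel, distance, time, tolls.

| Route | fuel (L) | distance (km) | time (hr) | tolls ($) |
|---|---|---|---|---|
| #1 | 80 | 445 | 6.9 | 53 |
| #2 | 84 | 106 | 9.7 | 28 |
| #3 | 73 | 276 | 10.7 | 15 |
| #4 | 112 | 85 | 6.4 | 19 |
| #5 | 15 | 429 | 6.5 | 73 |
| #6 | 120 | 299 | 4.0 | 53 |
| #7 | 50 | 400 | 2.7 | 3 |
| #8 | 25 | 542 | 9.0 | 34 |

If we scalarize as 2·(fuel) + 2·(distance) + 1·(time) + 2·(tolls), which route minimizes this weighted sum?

#4

#1: 2·80 + 2·445 + 1·6.9 + 2·53 = 1162.9
#2: 2·84 + 2·106 + 1·9.7 + 2·28 = 445.7
#3: 2·73 + 2·276 + 1·10.7 + 2·15 = 738.7
#4: 2·112 + 2·85 + 1·6.4 + 2·19 = 438.4
#5: 2·15 + 2·429 + 1·6.5 + 2·73 = 1040.5
#6: 2·120 + 2·299 + 1·4.0 + 2·53 = 948.0
#7: 2·50 + 2·400 + 1·2.7 + 2·3 = 908.7
#8: 2·25 + 2·542 + 1·9.0 + 2·34 = 1211.0
Lowest: #4 at 438.4.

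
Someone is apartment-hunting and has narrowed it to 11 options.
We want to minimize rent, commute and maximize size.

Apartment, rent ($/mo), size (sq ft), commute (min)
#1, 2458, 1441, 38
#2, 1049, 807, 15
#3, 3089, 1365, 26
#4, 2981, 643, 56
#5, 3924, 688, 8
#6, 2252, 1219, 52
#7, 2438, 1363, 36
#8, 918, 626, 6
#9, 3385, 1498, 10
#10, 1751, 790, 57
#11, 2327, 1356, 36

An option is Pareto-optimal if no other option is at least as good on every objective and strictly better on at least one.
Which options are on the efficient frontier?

#1, #2, #3, #5, #6, #7, #8, #9, #11

#1: not dominated.
#2: not dominated.
#3: not dominated.
#4: dominated by #1 (rent 2458≤2981, size 1441≥643, commute 38≤56).
#5: not dominated.
#6: not dominated.
#7: not dominated.
#8: not dominated (best rent).
#9: not dominated (best size).
#10: dominated by #2 (rent 1049≤1751, size 807≥790, commute 15≤57).
#11: not dominated.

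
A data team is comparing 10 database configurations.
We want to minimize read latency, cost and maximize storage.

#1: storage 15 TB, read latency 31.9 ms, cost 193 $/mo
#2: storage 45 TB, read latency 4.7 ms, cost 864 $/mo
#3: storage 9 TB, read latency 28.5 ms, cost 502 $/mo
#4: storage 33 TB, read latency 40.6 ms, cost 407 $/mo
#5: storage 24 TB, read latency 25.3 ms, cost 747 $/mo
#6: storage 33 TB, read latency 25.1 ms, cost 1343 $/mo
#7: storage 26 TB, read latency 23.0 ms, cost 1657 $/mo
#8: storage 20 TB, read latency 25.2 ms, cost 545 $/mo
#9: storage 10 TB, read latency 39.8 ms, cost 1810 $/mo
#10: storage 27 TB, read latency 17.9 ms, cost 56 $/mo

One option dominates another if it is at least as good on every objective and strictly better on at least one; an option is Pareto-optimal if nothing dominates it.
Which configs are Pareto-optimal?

#2, #4, #10

#1: dominated by #10 (storage 27≥15, read latency 17.9≤31.9, cost 56≤193).
#2: not dominated (best storage).
#3: dominated by #10 (storage 27≥9, read latency 17.9≤28.5, cost 56≤502).
#4: not dominated.
#5: dominated by #10 (storage 27≥24, read latency 17.9≤25.3, cost 56≤747).
#6: dominated by #2 (storage 45≥33, read latency 4.7≤25.1, cost 864≤1343).
#7: dominated by #2 (storage 45≥26, read latency 4.7≤23.0, cost 864≤1657).
#8: dominated by #10 (storage 27≥20, read latency 17.9≤25.2, cost 56≤545).
#9: dominated by #1 (storage 15≥10, read latency 31.9≤39.8, cost 193≤1810).
#10: not dominated (best cost).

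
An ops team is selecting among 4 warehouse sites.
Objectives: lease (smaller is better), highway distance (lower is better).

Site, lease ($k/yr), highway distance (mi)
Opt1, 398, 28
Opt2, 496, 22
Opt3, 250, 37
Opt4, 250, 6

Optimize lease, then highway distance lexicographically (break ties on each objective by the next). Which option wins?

Opt4

First minimize lease: best is 250, kept {Opt3, Opt4}.
Then minimize highway distance: best is 6, kept {Opt4}.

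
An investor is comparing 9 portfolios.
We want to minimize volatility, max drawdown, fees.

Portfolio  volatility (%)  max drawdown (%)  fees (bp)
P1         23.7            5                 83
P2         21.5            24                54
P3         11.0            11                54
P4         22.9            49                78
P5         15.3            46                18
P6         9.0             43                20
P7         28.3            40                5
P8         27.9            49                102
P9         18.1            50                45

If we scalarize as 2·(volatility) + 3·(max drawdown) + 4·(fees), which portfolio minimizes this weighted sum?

P7

P1: 2·23.7 + 3·5 + 4·83 = 394.4
P2: 2·21.5 + 3·24 + 4·54 = 331.0
P3: 2·11.0 + 3·11 + 4·54 = 271.0
P4: 2·22.9 + 3·49 + 4·78 = 504.8
P5: 2·15.3 + 3·46 + 4·18 = 240.6
P6: 2·9.0 + 3·43 + 4·20 = 227.0
P7: 2·28.3 + 3·40 + 4·5 = 196.6
P8: 2·27.9 + 3·49 + 4·102 = 610.8
P9: 2·18.1 + 3·50 + 4·45 = 366.2
Lowest: P7 at 196.6.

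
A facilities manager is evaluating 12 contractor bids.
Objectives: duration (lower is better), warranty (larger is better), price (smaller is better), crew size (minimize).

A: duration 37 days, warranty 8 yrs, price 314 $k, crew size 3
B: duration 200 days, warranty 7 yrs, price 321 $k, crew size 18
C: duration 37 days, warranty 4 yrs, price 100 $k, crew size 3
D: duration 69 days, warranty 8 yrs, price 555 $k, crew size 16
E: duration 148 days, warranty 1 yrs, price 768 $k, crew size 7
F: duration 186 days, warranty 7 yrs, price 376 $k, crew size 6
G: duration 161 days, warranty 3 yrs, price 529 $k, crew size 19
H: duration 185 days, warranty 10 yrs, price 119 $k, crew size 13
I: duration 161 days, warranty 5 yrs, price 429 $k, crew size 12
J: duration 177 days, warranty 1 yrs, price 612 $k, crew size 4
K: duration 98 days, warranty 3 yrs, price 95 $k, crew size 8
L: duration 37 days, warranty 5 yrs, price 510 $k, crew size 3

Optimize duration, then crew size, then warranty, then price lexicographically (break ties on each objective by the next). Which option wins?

A

First minimize duration: best is 37, kept {A, C, L}.
Then minimize crew size: best is 3, kept {A, C, L}.
Then maximize warranty: best is 8, kept {A}.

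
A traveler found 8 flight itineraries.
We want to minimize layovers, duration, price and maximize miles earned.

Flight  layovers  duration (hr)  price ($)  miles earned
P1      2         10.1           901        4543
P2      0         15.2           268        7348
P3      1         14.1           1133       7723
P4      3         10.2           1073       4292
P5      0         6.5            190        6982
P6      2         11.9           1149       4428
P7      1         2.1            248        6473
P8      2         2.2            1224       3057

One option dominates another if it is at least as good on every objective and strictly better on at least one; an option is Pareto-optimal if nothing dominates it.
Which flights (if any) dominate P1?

P5, P7

P5: layovers 0≤2, duration 6.5≤10.1, price 190≤901, miles earned 6982≥4543 — dominates P1.
P7: layovers 1≤2, duration 2.1≤10.1, price 248≤901, miles earned 6473≥4543 — dominates P1.
Others (P2, P3, P4, P6, P8) are each worse than P1 on at least one objective.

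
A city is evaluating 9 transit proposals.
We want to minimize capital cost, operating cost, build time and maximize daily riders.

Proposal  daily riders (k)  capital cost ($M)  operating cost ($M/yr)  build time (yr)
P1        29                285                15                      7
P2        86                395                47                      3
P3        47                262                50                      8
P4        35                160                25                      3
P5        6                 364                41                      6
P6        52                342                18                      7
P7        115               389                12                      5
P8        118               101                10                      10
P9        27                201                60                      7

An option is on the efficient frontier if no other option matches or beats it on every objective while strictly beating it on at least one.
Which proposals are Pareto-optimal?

P1: not dominated.
P2: not dominated.
P3: not dominated.
P4: not dominated.
P5: dominated by P4 (daily riders 35≥6, capital cost 160≤364, operating cost 25≤41, build time 3≤6).
P6: not dominated.
P7: not dominated.
P8: not dominated (best daily riders).
P9: dominated by P4 (daily riders 35≥27, capital cost 160≤201, operating cost 25≤60, build time 3≤7).

P1, P2, P3, P4, P6, P7, P8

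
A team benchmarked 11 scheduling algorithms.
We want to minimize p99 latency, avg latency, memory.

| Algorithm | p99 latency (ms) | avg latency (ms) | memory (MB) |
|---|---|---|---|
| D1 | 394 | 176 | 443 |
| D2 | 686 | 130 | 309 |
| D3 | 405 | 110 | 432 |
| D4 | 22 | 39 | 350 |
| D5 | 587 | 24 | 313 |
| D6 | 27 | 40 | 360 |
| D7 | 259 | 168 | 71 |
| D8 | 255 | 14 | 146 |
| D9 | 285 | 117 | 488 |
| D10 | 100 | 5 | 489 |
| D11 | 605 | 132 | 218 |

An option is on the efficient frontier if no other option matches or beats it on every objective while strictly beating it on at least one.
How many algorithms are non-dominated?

D1: dominated by D4 (p99 latency 22≤394, avg latency 39≤176, memory 350≤443).
D2: dominated by D8 (p99 latency 255≤686, avg latency 14≤130, memory 146≤309).
D3: dominated by D4 (p99 latency 22≤405, avg latency 39≤110, memory 350≤432).
D4: not dominated (best p99 latency).
D5: dominated by D8 (p99 latency 255≤587, avg latency 14≤24, memory 146≤313).
D6: dominated by D4 (p99 latency 22≤27, avg latency 39≤40, memory 350≤360).
D7: not dominated (best memory).
D8: not dominated.
D9: dominated by D4 (p99 latency 22≤285, avg latency 39≤117, memory 350≤488).
D10: not dominated (best avg latency).
D11: dominated by D8 (p99 latency 255≤605, avg latency 14≤132, memory 146≤218).
Pareto-optimal: D4, D7, D8, D10 → 4.

4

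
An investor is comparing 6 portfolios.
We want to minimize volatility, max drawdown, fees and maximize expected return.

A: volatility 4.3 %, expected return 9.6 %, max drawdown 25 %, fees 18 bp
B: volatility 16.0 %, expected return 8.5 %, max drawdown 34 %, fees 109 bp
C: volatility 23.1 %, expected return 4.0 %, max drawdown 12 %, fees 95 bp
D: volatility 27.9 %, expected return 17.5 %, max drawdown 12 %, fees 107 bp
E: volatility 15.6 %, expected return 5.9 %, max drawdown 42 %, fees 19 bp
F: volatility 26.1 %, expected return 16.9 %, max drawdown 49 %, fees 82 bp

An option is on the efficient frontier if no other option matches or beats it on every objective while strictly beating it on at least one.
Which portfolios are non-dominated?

A, C, D, F

A: not dominated (best volatility).
B: dominated by A (volatility 4.3≤16.0, expected return 9.6≥8.5, max drawdown 25≤34, fees 18≤109).
C: not dominated.
D: not dominated (best expected return).
E: dominated by A (volatility 4.3≤15.6, expected return 9.6≥5.9, max drawdown 25≤42, fees 18≤19).
F: not dominated.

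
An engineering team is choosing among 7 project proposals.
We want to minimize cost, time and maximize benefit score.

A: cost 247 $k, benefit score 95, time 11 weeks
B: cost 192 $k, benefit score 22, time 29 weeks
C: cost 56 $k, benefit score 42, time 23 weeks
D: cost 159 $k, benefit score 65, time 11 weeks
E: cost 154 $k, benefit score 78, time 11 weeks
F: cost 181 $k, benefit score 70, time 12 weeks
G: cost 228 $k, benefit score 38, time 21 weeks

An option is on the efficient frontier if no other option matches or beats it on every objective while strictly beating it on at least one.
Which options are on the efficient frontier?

A: not dominated (best benefit score).
B: dominated by C (cost 56≤192, benefit score 42≥22, time 23≤29).
C: not dominated (best cost).
D: dominated by E (cost 154≤159, benefit score 78≥65, time 11≤11).
E: not dominated.
F: dominated by E (cost 154≤181, benefit score 78≥70, time 11≤12).
G: dominated by D (cost 159≤228, benefit score 65≥38, time 11≤21).

A, C, E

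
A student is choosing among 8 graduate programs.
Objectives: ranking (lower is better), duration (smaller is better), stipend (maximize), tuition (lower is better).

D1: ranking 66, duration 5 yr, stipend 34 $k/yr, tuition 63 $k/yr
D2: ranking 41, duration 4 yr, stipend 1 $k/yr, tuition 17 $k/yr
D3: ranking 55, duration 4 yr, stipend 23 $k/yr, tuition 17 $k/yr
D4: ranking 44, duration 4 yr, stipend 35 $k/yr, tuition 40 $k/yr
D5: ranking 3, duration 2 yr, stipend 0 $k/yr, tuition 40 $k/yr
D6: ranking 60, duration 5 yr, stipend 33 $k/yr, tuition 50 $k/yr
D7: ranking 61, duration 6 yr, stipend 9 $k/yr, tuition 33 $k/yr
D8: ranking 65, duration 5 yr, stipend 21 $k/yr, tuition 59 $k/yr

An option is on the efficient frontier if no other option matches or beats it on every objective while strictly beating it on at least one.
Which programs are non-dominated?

D1: dominated by D4 (ranking 44≤66, duration 4≤5, stipend 35≥34, tuition 40≤63).
D2: not dominated.
D3: not dominated.
D4: not dominated (best stipend).
D5: not dominated (best ranking).
D6: dominated by D4 (ranking 44≤60, duration 4≤5, stipend 35≥33, tuition 40≤50).
D7: dominated by D3 (ranking 55≤61, duration 4≤6, stipend 23≥9, tuition 17≤33).
D8: dominated by D3 (ranking 55≤65, duration 4≤5, stipend 23≥21, tuition 17≤59).

D2, D3, D4, D5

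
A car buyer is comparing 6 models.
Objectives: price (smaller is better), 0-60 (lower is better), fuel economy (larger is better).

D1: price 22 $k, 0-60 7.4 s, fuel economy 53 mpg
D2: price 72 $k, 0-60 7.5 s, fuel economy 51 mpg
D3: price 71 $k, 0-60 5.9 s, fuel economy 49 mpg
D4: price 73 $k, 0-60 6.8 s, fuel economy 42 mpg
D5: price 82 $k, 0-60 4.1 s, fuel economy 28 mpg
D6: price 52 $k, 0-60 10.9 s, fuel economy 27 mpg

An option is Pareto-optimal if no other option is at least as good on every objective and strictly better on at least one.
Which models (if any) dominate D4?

D3: price 71≤73, 0-60 5.9≤6.8, fuel economy 49≥42 — dominates D4.
Others (D1, D2, D5, D6) are each worse than D4 on at least one objective.

D3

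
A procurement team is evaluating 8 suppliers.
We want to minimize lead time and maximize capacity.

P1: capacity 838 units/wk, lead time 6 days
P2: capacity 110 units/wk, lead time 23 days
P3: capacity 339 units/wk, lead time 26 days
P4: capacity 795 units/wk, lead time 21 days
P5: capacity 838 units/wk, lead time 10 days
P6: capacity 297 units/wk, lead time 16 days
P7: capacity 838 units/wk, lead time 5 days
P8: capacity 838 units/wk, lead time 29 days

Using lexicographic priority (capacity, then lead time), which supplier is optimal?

First maximize capacity: best is 838, kept {P1, P5, P7, P8}.
Then minimize lead time: best is 5, kept {P7}.

P7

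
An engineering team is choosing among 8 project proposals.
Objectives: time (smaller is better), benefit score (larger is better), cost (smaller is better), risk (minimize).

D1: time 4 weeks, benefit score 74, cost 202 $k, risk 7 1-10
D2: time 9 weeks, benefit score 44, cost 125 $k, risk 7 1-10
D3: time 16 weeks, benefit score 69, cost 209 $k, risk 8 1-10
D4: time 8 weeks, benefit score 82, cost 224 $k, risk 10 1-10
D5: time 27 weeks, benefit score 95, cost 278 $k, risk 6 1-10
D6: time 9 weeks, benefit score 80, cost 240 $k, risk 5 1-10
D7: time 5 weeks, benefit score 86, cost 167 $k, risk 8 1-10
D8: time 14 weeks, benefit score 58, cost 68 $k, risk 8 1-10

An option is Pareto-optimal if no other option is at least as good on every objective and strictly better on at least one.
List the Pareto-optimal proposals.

D1: not dominated (best time).
D2: not dominated.
D3: dominated by D1 (time 4≤16, benefit score 74≥69, cost 202≤209, risk 7≤8).
D4: dominated by D7 (time 5≤8, benefit score 86≥82, cost 167≤224, risk 8≤10).
D5: not dominated (best benefit score).
D6: not dominated (best risk).
D7: not dominated.
D8: not dominated (best cost).

D1, D2, D5, D6, D7, D8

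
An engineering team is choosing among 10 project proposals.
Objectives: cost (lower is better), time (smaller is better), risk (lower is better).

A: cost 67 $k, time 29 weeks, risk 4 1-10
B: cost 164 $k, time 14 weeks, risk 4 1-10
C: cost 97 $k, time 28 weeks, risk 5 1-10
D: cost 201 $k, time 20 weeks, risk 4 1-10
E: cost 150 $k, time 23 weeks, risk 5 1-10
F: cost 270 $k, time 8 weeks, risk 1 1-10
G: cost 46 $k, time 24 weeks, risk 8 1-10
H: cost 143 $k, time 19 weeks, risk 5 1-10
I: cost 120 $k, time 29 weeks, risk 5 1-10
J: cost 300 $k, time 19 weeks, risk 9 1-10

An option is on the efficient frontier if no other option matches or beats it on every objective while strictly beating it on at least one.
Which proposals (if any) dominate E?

H

H: cost 143≤150, time 19≤23, risk 5≤5 — dominates E.
Others (A, B, C, D, F, G, I, J) are each worse than E on at least one objective.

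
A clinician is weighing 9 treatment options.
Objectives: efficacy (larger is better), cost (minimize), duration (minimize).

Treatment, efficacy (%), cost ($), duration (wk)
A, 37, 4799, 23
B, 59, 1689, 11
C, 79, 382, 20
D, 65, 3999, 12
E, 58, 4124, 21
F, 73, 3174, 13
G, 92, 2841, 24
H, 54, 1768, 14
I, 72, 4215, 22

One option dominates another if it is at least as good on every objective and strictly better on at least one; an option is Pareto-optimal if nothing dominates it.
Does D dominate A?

D vs A: efficacy 65≥37, cost 3999≤4799, duration 12≤23 — D is at least as good on every objective with at least one strict improvement.

Yes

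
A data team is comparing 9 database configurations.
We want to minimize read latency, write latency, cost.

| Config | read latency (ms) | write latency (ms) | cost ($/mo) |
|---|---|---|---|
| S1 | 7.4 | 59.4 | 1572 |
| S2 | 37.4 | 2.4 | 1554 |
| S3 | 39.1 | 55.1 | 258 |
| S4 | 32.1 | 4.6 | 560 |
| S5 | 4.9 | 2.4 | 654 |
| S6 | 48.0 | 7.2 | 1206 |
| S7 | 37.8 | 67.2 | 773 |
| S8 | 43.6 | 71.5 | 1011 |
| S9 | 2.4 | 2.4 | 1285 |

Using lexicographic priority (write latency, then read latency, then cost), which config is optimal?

First minimize write latency: best is 2.4, kept {S2, S5, S9}.
Then minimize read latency: best is 2.4, kept {S9}.

S9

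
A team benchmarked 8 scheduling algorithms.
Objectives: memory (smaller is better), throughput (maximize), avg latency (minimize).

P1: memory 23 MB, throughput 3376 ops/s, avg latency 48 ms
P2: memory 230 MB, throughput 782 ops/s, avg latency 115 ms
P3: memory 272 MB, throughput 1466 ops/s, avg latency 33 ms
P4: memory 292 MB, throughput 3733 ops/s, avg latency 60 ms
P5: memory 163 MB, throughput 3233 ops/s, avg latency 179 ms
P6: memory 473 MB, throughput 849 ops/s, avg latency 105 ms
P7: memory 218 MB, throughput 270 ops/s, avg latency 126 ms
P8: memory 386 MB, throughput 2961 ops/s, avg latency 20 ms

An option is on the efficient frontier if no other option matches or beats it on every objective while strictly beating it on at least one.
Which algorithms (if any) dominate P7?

P1: memory 23≤218, throughput 3376≥270, avg latency 48≤126 — dominates P7.
Others (P2, P3, P4, P5, P6, P8) are each worse than P7 on at least one objective.

P1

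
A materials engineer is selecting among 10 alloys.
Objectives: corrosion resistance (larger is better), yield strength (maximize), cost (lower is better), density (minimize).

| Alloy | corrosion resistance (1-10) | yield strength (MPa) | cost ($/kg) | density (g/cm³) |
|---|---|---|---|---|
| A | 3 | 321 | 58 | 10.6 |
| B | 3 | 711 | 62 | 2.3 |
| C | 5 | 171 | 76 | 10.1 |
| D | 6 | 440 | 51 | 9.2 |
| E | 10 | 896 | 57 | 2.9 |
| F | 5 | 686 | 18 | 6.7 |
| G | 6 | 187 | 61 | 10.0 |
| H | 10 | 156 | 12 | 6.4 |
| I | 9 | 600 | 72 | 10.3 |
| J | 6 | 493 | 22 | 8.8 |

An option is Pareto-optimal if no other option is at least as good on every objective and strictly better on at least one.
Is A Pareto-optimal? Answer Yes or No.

No

D vs A: corrosion resistance 6≥3, yield strength 440≥321, cost 51≤58, density 9.2≤10.6 — D is at least as good on every objective and strictly better on at least one, so D dominates A.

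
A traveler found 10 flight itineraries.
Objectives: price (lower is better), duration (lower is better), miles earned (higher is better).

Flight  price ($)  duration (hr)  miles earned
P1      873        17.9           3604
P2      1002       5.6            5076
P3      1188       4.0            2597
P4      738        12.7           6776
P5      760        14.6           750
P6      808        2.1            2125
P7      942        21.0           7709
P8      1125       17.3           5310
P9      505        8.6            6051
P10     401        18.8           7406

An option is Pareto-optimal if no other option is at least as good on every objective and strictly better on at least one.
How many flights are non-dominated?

7

P1: dominated by P4 (price 738≤873, duration 12.7≤17.9, miles earned 6776≥3604).
P2: not dominated.
P3: not dominated.
P4: not dominated.
P5: dominated by P4 (price 738≤760, duration 12.7≤14.6, miles earned 6776≥750).
P6: not dominated (best duration).
P7: not dominated (best miles earned).
P8: dominated by P4 (price 738≤1125, duration 12.7≤17.3, miles earned 6776≥5310).
P9: not dominated.
P10: not dominated (best price).
Pareto-optimal: P2, P3, P4, P6, P7, P9, P10 → 7.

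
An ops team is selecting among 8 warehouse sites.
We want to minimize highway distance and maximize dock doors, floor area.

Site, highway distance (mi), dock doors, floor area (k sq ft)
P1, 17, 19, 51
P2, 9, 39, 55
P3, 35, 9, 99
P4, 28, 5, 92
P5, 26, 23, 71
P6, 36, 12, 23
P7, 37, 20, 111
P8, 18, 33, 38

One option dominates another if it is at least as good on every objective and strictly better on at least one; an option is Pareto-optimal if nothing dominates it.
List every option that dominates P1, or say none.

P2: highway distance 9≤17, dock doors 39≥19, floor area 55≥51 — dominates P1.
Others (P3, P4, P5, P6, P7, P8) are each worse than P1 on at least one objective.

P2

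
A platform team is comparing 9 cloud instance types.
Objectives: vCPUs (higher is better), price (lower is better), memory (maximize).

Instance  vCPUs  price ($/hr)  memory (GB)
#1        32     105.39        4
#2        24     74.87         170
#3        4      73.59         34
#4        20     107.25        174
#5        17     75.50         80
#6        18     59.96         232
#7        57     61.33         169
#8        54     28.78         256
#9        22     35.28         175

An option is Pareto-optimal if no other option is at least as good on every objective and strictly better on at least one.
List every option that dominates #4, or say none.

#8, #9

#8: vCPUs 54≥20, price 28.78≤107.25, memory 256≥174 — dominates #4.
#9: vCPUs 22≥20, price 35.28≤107.25, memory 175≥174 — dominates #4.
Others (#1, #2, #3, #5, #6, #7) are each worse than #4 on at least one objective.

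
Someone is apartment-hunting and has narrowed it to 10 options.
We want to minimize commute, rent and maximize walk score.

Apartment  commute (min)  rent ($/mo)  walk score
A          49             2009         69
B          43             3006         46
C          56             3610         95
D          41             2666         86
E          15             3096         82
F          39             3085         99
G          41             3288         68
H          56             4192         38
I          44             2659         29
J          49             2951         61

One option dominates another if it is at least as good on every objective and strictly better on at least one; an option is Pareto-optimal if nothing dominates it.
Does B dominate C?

B vs C: B is worse on walk score (46 vs 95), so it does not dominate C.

No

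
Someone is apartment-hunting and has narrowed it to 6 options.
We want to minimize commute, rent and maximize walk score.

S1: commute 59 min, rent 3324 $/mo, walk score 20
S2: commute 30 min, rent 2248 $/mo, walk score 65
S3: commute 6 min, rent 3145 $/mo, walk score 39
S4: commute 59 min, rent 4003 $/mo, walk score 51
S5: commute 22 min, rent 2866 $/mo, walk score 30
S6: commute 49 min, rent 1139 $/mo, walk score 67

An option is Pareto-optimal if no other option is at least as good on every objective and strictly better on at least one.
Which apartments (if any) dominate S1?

S2, S3, S5, S6

S2: commute 30≤59, rent 2248≤3324, walk score 65≥20 — dominates S1.
S3: commute 6≤59, rent 3145≤3324, walk score 39≥20 — dominates S1.
S5: commute 22≤59, rent 2866≤3324, walk score 30≥20 — dominates S1.
S6: commute 49≤59, rent 1139≤3324, walk score 67≥20 — dominates S1.
Others (S4) are each worse than S1 on at least one objective.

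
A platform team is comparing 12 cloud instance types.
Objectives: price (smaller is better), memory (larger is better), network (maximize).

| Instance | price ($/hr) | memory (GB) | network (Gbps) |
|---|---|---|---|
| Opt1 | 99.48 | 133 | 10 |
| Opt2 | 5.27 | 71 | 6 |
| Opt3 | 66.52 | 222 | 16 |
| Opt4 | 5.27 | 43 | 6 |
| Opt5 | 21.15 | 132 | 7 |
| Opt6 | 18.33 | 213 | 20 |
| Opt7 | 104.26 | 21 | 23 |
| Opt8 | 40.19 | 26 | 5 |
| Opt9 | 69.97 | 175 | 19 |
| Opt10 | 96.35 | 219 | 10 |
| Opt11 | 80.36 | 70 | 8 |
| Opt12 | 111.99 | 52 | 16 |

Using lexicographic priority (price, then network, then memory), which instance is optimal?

First minimize price: best is 5.27, kept {Opt2, Opt4}.
Then maximize network: best is 6, kept {Opt2, Opt4}.
Then maximize memory: best is 71, kept {Opt2}.

Opt2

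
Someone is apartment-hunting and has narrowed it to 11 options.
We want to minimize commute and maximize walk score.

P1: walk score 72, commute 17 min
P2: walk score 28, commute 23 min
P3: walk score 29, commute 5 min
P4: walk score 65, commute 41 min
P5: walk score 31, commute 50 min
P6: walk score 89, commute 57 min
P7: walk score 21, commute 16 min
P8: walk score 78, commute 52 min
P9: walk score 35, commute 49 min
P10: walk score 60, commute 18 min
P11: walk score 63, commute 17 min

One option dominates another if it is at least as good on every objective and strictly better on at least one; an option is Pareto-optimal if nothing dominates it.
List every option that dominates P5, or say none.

P1: walk score 72≥31, commute 17≤50 — dominates P5.
P4: walk score 65≥31, commute 41≤50 — dominates P5.
P9: walk score 35≥31, commute 49≤50 — dominates P5.
P10: walk score 60≥31, commute 18≤50 — dominates P5.
P11: walk score 63≥31, commute 17≤50 — dominates P5.
Others (P2, P3, P6, P7, P8) are each worse than P5 on at least one objective.

P1, P4, P9, P10, P11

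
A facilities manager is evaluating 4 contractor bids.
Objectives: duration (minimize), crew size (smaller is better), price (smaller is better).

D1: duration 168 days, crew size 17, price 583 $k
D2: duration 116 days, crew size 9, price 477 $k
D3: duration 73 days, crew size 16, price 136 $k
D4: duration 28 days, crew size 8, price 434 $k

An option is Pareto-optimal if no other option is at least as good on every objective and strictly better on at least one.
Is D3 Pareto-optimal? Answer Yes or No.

D1: worse on duration (168 vs 73).
D2: worse on duration (116 vs 73).
D4: worse on price (434 vs 136).
No option is at least as good as D3 on every objective and strictly better on one.

Yes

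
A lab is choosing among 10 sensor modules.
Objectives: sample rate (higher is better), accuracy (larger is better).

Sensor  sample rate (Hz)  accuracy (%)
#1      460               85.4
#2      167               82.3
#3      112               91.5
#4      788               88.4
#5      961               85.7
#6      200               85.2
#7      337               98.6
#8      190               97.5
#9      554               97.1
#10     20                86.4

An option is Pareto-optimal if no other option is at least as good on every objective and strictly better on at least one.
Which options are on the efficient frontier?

#4, #5, #7, #9

#1: dominated by #4 (sample rate 788≥460, accuracy 88.4≥85.4).
#2: dominated by #1 (sample rate 460≥167, accuracy 85.4≥82.3).
#3: dominated by #7 (sample rate 337≥112, accuracy 98.6≥91.5).
#4: not dominated.
#5: not dominated (best sample rate).
#6: dominated by #1 (sample rate 460≥200, accuracy 85.4≥85.2).
#7: not dominated (best accuracy).
#8: dominated by #7 (sample rate 337≥190, accuracy 98.6≥97.5).
#9: not dominated.
#10: dominated by #3 (sample rate 112≥20, accuracy 91.5≥86.4).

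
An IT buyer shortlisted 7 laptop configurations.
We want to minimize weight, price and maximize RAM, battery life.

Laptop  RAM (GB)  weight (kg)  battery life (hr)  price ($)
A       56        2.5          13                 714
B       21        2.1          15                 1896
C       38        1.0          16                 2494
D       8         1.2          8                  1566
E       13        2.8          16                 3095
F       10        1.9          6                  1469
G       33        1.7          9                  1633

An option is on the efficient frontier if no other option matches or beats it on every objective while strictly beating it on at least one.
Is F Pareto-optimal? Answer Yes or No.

A: worse on weight (2.5 vs 1.9).
B: worse on weight (2.1 vs 1.9).
C: worse on price (2494 vs 1469).
D: worse on RAM (8 vs 10).
E: worse on weight (2.8 vs 1.9).
G: worse on price (1633 vs 1469).
No option is at least as good as F on every objective and strictly better on one.

Yes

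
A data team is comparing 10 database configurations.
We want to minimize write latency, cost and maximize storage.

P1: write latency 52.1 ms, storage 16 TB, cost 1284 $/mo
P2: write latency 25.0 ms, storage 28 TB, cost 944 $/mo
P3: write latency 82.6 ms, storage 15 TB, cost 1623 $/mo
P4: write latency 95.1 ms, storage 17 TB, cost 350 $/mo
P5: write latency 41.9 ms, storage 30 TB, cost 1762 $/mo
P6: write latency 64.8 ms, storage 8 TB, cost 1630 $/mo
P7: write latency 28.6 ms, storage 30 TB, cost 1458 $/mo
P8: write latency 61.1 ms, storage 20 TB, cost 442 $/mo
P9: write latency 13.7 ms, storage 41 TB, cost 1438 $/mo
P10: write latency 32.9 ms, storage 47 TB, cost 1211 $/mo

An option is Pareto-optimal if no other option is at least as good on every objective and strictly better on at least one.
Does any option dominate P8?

No

P1: worse on storage (16 vs 20).
P2: worse on cost (944 vs 442).
P3: worse on write latency (82.6 vs 61.1).
P4: worse on write latency (95.1 vs 61.1).
P5: worse on cost (1762 vs 442).
P6: worse on write latency (64.8 vs 61.1).
P7: worse on cost (1458 vs 442).
P9: worse on cost (1438 vs 442).
P10: worse on cost (1211 vs 442).
No option is at least as good as P8 on every objective and strictly better on one.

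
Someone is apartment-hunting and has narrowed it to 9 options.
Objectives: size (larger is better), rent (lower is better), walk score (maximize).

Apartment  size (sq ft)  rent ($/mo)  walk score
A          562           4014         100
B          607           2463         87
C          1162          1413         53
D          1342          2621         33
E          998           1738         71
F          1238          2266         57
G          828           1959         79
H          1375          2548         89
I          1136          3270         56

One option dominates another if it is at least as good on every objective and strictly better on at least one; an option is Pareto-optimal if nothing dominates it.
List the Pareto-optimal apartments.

A: not dominated (best walk score).
B: not dominated.
C: not dominated (best rent).
D: dominated by H (size 1375≥1342, rent 2548≤2621, walk score 89≥33).
E: not dominated.
F: not dominated.
G: not dominated.
H: not dominated (best size).
I: dominated by F (size 1238≥1136, rent 2266≤3270, walk score 57≥56).

A, B, C, E, F, G, H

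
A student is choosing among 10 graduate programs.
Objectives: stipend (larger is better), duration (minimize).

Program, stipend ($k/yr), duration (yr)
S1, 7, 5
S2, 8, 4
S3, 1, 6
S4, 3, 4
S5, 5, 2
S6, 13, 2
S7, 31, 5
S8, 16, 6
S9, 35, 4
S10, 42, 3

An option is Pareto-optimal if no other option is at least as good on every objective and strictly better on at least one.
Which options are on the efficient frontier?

S6, S10

S1: dominated by S2 (stipend 8≥7, duration 4≤5).
S2: dominated by S6 (stipend 13≥8, duration 2≤4).
S3: dominated by S1 (stipend 7≥1, duration 5≤6).
S4: dominated by S2 (stipend 8≥3, duration 4≤4).
S5: dominated by S6 (stipend 13≥5, duration 2≤2).
S6: not dominated.
S7: dominated by S9 (stipend 35≥31, duration 4≤5).
S8: dominated by S7 (stipend 31≥16, duration 5≤6).
S9: dominated by S10 (stipend 42≥35, duration 3≤4).
S10: not dominated (best stipend).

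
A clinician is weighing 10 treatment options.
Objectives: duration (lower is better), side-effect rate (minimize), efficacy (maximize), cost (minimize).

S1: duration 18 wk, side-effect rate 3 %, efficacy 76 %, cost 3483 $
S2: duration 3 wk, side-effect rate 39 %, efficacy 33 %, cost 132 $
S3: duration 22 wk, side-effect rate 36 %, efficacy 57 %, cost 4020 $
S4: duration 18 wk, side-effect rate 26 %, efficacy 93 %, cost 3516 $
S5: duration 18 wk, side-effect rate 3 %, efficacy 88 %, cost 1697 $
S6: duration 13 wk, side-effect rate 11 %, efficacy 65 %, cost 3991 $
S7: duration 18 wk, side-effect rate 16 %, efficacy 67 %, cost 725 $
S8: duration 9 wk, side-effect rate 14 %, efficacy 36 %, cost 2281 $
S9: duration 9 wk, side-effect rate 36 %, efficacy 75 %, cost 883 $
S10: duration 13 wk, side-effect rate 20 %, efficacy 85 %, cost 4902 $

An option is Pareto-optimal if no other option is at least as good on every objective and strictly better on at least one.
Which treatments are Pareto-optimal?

S2, S4, S5, S6, S7, S8, S9, S10

S1: dominated by S5 (duration 18≤18, side-effect rate 3≤3, efficacy 88≥76, cost 1697≤3483).
S2: not dominated (best duration).
S3: dominated by S1 (duration 18≤22, side-effect rate 3≤36, efficacy 76≥57, cost 3483≤4020).
S4: not dominated (best efficacy).
S5: not dominated.
S6: not dominated.
S7: not dominated.
S8: not dominated.
S9: not dominated.
S10: not dominated.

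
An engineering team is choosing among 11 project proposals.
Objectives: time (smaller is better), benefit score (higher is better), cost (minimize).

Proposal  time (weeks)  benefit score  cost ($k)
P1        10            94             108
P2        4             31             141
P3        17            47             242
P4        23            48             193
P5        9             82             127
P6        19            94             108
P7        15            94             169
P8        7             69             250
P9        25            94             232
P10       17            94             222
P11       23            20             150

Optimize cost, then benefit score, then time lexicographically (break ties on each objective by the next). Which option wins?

P1

First minimize cost: best is 108, kept {P1, P6}.
Then maximize benefit score: best is 94, kept {P1, P6}.
Then minimize time: best is 10, kept {P1}.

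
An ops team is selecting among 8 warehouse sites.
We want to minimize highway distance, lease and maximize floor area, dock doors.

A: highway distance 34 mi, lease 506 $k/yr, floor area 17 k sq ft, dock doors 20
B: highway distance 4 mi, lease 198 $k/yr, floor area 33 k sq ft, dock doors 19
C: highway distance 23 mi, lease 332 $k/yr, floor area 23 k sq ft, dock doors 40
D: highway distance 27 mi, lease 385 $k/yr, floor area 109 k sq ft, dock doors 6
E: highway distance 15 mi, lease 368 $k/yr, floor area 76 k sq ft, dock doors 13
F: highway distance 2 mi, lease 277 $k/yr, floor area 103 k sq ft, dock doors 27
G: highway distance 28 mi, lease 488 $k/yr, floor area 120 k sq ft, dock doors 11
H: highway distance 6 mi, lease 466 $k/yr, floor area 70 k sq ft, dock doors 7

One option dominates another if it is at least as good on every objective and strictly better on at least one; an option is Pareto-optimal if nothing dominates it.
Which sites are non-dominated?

B, C, D, F, G

A: dominated by C (highway distance 23≤34, lease 332≤506, floor area 23≥17, dock doors 40≥20).
B: not dominated (best lease).
C: not dominated (best dock doors).
D: not dominated.
E: dominated by F (highway distance 2≤15, lease 277≤368, floor area 103≥76, dock doors 27≥13).
F: not dominated (best highway distance).
G: not dominated (best floor area).
H: dominated by F (highway distance 2≤6, lease 277≤466, floor area 103≥70, dock doors 27≥7).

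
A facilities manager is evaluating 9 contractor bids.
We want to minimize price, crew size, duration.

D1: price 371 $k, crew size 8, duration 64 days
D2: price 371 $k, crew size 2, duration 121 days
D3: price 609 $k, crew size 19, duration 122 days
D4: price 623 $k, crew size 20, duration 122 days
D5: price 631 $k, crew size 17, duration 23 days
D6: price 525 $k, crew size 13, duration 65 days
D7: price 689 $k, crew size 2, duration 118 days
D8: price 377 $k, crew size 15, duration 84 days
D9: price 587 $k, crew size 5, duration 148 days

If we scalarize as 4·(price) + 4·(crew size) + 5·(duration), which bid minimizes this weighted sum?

D1: 4·371 + 4·8 + 5·64 = 1836
D2: 4·371 + 4·2 + 5·121 = 2097
D3: 4·609 + 4·19 + 5·122 = 3122
D4: 4·623 + 4·20 + 5·122 = 3182
D5: 4·631 + 4·17 + 5·23 = 2707
D6: 4·525 + 4·13 + 5·65 = 2477
D7: 4·689 + 4·2 + 5·118 = 3354
D8: 4·377 + 4·15 + 5·84 = 1988
D9: 4·587 + 4·5 + 5·148 = 3108
Lowest: D1 at 1836.

D1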